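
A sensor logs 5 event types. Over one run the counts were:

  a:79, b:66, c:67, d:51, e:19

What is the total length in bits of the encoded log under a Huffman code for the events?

Greedily combine the two least-frequent nodes:
combine e(19), d(51) → 70
combine b(66), c(67) → 133
combine 70, a(79) → 149
combine 133, 149 → 282
The encoded length is the sum of every internal node's weight: 70 + 133 + 149 + 282 = 634 bits.

634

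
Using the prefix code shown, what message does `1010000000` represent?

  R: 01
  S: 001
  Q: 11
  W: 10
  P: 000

WWPP

Read left to right; each codeword is recognised as soon as it completes (prefix code):
  10→W | 10→W | 000→P | 000→P
Decoded message: WWPP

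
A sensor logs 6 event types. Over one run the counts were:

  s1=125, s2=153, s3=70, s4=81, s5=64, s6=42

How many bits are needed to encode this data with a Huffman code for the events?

1327

Greedily combine the two least-frequent nodes:
merge s6(42) and s5(64): 106
merge s3(70) and s4(81): 151
merge 106 and s1(125): 231
merge 151 and s2(153): 304
merge 231 and 304: 535
Each symbol's bit-cost is frequency × depth; summing gives 1327 bits (equivalently 106 + 151 + 231 + 304 + 535).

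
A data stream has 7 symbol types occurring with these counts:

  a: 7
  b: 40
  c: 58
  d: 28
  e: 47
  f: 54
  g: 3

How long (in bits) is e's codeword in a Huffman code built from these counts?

Repeatedly merge the two smallest:
merge g(3) and a(7): 10
merge 10 and d(28): 38
merge 38 and b(40): 78
merge e(47) and f(54): 101
merge c(58) and 78: 136
merge 101 and 136: 237
e's leaf is at depth 2, giving a 2-bit codeword.

2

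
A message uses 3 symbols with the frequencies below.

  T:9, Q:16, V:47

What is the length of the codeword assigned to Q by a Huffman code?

2

Huffman merges, smallest pair first:
combine T(9), Q(16) → 25
combine 25, V(47) → 72
Q's leaf is at depth 2, giving a 2-bit codeword.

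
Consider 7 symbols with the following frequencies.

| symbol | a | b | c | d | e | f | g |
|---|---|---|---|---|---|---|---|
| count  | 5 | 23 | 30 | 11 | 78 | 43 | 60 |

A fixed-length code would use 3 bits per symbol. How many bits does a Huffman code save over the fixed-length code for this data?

Fixed-length: 3 bits × 250 symbols = 750 bits.
Huffman merges:
combine a(5), d(11) → 16
combine 16, b(23) → 39
combine c(30), 39 → 69
combine f(43), g(60) → 103
combine 69, e(78) → 147
combine 103, 147 → 250
Huffman total = 16 + 39 + 69 + 103 + 147 + 250 = 624 bits.
Saving = 750 − 624 = 126 bits.

126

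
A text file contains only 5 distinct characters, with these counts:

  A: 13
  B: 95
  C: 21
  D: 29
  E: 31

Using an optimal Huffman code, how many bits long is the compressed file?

377

Greedily combine the two least-frequent nodes:
combine A(13), C(21) → 34
combine D(29), E(31) → 60
combine 34, 60 → 94
combine 94, B(95) → 189
Each symbol's bit-cost is frequency × depth; summing gives 377 bits (equivalently 34 + 60 + 94 + 189).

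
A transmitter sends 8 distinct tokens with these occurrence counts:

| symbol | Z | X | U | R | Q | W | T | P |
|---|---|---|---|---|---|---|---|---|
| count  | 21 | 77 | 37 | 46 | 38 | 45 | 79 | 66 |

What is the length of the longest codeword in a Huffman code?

4

Merge the two lowest-weight nodes at each step:
combine Z(21), U(37) → 58
combine Q(38), W(45) → 83
combine R(46), 58 → 104
combine P(66), X(77) → 143
combine T(79), 83 → 162
combine 104, 143 → 247
combine 162, 247 → 409
The rarest symbols sit at the bottom; the longest codeword is 4 bits.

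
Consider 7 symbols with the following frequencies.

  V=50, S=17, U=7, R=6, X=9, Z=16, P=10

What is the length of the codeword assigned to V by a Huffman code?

1

Huffman merges, smallest pair first:
merge R(6) and U(7): 13
merge X(9) and P(10): 19
merge 13 and Z(16): 29
merge S(17) and 19: 36
merge 29 and 36: 65
merge V(50) and 65: 115
V is merged only at the final step, so code length = 1.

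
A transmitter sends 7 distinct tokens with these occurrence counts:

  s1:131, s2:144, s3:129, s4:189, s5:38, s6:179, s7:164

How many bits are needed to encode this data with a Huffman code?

Greedily combine the two least-frequent nodes:
s5(38) + s3(129) → 167
s1(131) + s2(144) → 275
s7(164) + 167 → 331
s6(179) + s4(189) → 368
275 + 331 → 606
368 + 606 → 974
Total encoded bits = sum of merged weights = 167 + 275 + 331 + 368 + 606 + 974 = 2721.

2721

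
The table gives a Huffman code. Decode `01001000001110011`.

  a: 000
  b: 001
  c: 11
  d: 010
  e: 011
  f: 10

ddaefe

Read left to right; each codeword is recognised as soon as it completes (prefix code):
  010→d | 010→d | 000→a | 011→e | 10→f | 011→e
Decoded message: ddaefe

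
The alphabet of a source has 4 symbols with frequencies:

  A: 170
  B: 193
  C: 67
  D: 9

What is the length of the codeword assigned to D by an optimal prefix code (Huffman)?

Repeatedly merge the two smallest:
merge D(9) and C(67): 76
merge 76 and A(170): 246
merge B(193) and 246: 439
The subtree containing D is merged 3 times, so code length = 3.

3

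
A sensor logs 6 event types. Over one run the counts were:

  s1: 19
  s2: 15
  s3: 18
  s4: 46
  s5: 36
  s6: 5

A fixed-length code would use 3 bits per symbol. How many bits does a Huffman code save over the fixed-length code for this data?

Fixed-length: 3 bits × 139 symbols = 417 bits.
Huffman merges:
s6(5) + s2(15) → 20
s3(18) + s1(19) → 37
20 + s5(36) → 56
37 + s4(46) → 83
56 + 83 → 139
Huffman total = 20 + 37 + 56 + 83 + 139 = 335 bits.
Saving = 417 − 335 = 82 bits.

82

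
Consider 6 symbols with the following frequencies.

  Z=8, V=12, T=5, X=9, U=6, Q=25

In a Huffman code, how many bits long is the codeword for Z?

3

Huffman merges, smallest pair first:
T(5) + U(6) → 11
Z(8) + X(9) → 17
11 + V(12) → 23
17 + 23 → 40
Q(25) + 40 → 65
The subtree containing Z is merged 3 times, so code length = 3.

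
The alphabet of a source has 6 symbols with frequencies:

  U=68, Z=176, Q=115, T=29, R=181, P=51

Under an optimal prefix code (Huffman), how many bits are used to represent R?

2

Huffman merges, smallest pair first:
combine T(29), P(51) → 80
combine U(68), 80 → 148
combine Q(115), 148 → 263
combine Z(176), R(181) → 357
combine 263, 357 → 620
The subtree containing R is merged 2 times, so code length = 2.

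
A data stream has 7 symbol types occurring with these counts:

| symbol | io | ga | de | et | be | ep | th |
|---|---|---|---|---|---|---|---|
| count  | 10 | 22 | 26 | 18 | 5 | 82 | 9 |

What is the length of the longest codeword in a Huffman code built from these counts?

5

Merge the two lowest-weight nodes at each step:
be(5) + th(9) → 14
io(10) + 14 → 24
et(18) + ga(22) → 40
24 + de(26) → 50
40 + 50 → 90
ep(82) + 90 → 172
The first pair merged (be, th) ends up deepest, at depth 5.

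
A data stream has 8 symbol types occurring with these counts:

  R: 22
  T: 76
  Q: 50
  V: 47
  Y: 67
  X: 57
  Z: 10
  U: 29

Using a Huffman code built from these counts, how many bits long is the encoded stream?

Greedily combine the two least-frequent nodes:
combine Z(10), R(22) → 32
combine U(29), 32 → 61
combine V(47), Q(50) → 97
combine X(57), 61 → 118
combine Y(67), T(76) → 143
combine 97, 118 → 215
combine 143, 215 → 358
Total encoded bits = sum of merged weights = 32 + 61 + 97 + 118 + 143 + 215 + 358 = 1024.

1024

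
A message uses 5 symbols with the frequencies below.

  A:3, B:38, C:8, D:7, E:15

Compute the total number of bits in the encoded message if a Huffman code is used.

132

Merge the two smallest weights repeatedly:
combine A(3), D(7) → 10
combine C(8), 10 → 18
combine E(15), 18 → 33
combine 33, B(38) → 71
Each symbol's bit-cost is frequency × depth; summing gives 132 bits (equivalently 10 + 18 + 33 + 71).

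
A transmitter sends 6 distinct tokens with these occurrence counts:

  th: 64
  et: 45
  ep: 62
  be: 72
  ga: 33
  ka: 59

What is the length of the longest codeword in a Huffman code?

Merge the two lowest-weight nodes at each step:
merge ga(33) and et(45): 78
merge ka(59) and ep(62): 121
merge th(64) and be(72): 136
merge 78 and 121: 199
merge 136 and 199: 335
The first pair merged (ga, et) ends up deepest, at depth 3.

3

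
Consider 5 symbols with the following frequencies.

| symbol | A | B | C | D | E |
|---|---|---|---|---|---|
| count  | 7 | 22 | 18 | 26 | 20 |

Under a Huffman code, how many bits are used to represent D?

Build the tree from the bottom:
A(7) + C(18) → 25
E(20) + B(22) → 42
25 + D(26) → 51
42 + 51 → 93
The subtree containing D is merged 2 times, so code length = 2.

2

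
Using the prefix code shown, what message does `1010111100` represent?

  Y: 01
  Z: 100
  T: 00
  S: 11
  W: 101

Read left to right; each codeword is recognised as soon as it completes (prefix code):
  101→W | 01→Y | 11→S | 100→Z
Decoded message: WYSZ

WYSZ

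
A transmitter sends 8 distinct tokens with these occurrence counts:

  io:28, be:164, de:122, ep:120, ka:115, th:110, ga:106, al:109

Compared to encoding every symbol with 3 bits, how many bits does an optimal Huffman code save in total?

30

Fixed-length: 3 bits × 874 symbols = 2622 bits.
Huffman merges:
io(28) + ga(106) → 134
al(109) + th(110) → 219
ka(115) + ep(120) → 235
de(122) + 134 → 256
be(164) + 219 → 383
235 + 256 → 491
383 + 491 → 874
Huffman total = 134 + 219 + 235 + 256 + 383 + 491 + 874 = 2592 bits.
Saving = 2622 − 2592 = 30 bits.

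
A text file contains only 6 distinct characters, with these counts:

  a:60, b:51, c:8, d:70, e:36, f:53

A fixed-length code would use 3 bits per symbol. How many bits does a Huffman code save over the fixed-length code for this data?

Fixed-length: 3 bits × 278 symbols = 834 bits.
Huffman merges:
merge c(8) and e(36): 44
merge 44 and b(51): 95
merge f(53) and a(60): 113
merge d(70) and 95: 165
merge 113 and 165: 278
Huffman total = 44 + 95 + 113 + 165 + 278 = 695 bits.
Saving = 834 − 695 = 139 bits.

139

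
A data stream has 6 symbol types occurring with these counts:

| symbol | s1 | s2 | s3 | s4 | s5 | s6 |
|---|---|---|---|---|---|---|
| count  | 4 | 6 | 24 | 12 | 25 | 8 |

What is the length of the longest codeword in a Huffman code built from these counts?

4

Merge the two lowest-weight nodes at each step:
merge s1(4) and s2(6): 10
merge s6(8) and 10: 18
merge s4(12) and 18: 30
merge s3(24) and s5(25): 49
merge 30 and 49: 79
The rarest symbols sit at the bottom; the longest codeword is 4 bits.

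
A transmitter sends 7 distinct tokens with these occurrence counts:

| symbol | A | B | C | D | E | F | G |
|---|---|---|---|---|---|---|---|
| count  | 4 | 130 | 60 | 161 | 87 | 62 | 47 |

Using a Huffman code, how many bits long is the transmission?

1413

Greedily combine the two least-frequent nodes:
merge A(4) and G(47): 51
merge 51 and C(60): 111
merge F(62) and E(87): 149
merge 111 and B(130): 241
merge 149 and D(161): 310
merge 241 and 310: 551
Each symbol's bit-cost is frequency × depth; summing gives 1413 bits (equivalently 51 + 111 + 149 + 241 + 310 + 551).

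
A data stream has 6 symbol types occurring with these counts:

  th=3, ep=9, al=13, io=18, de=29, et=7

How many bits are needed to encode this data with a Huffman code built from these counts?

187

Merge the two smallest weights repeatedly:
combine th(3), et(7) → 10
combine ep(9), 10 → 19
combine al(13), io(18) → 31
combine 19, de(29) → 48
combine 31, 48 → 79
Total encoded bits = sum of merged weights = 10 + 19 + 31 + 48 + 79 = 187.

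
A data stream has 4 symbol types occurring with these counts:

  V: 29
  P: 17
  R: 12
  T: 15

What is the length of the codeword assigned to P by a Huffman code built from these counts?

2

Huffman merges, smallest pair first:
combine R(12), T(15) → 27
combine P(17), 27 → 44
combine V(29), 44 → 73
The subtree containing P is merged 2 times, so code length = 2.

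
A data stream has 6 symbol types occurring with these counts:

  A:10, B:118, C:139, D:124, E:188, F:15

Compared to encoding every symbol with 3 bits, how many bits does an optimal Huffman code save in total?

426

Fixed-length: 3 bits × 594 symbols = 1782 bits.
Huffman merges:
merge A(10) and F(15): 25
merge 25 and B(118): 143
merge D(124) and C(139): 263
merge 143 and E(188): 331
merge 263 and 331: 594
Huffman total = 25 + 143 + 263 + 331 + 594 = 1356 bits.
Saving = 1782 − 1356 = 426 bits.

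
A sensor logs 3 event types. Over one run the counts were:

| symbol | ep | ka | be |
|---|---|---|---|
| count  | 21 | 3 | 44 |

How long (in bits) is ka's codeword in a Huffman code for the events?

Repeatedly merge the two smallest:
merge ka(3) and ep(21): 24
merge 24 and be(44): 68
The subtree containing ka is merged 2 times, so code length = 2.

2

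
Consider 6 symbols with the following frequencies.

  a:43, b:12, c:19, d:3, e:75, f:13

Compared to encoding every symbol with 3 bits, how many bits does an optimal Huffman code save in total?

Fixed-length: 3 bits × 165 symbols = 495 bits.
Huffman merges:
d(3) + b(12) → 15
f(13) + 15 → 28
c(19) + 28 → 47
a(43) + 47 → 90
e(75) + 90 → 165
Huffman total = 15 + 28 + 47 + 90 + 165 = 345 bits.
Saving = 495 − 345 = 150 bits.

150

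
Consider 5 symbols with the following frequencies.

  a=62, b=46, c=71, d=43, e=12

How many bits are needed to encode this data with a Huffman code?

Build the Huffman tree bottom-up:
e(12) + d(43) → 55
b(46) + 55 → 101
a(62) + c(71) → 133
101 + 133 → 234
Total encoded bits = sum of merged weights = 55 + 101 + 133 + 234 = 523.

523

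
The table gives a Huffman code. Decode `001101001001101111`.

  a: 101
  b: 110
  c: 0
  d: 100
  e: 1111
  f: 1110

Read left to right; each codeword is recognised as soon as it completes (prefix code):
  0→c | 0→c | 110→b | 100→d | 100→d | 110→b | 1111→e
Decoded message: ccbddbe

ccbddbe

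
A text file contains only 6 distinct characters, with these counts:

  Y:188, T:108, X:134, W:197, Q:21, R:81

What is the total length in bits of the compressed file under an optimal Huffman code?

1770

Merge the two smallest weights repeatedly:
merge Q(21) and R(81): 102
merge 102 and T(108): 210
merge X(134) and Y(188): 322
merge W(197) and 210: 407
merge 322 and 407: 729
Total encoded bits = sum of merged weights = 102 + 210 + 322 + 407 + 729 = 1770.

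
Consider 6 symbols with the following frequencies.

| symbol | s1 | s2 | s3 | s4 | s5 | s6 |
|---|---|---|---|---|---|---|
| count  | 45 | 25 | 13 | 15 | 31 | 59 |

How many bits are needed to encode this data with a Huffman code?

Build the Huffman tree bottom-up:
merge s3(13) and s4(15): 28
merge s2(25) and 28: 53
merge s5(31) and s1(45): 76
merge 53 and s6(59): 112
merge 76 and 112: 188
The encoded length is the sum of every internal node's weight: 28 + 53 + 76 + 112 + 188 = 457 bits.

457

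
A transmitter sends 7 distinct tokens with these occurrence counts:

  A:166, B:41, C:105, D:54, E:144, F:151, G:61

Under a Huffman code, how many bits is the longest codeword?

4

Merge the two lowest-weight nodes at each step:
B(41) + D(54) → 95
G(61) + 95 → 156
C(105) + E(144) → 249
F(151) + 156 → 307
A(166) + 249 → 415
307 + 415 → 722
The rarest symbols sit at the bottom; the longest codeword is 4 bits.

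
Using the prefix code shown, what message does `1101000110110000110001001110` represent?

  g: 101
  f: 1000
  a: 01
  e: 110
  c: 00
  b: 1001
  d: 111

Read left to right; each codeword is recognised as soon as it completes (prefix code):
  110→e | 1000→f | 110→e | 110→e | 00→c | 01→a | 1000→f | 1001→b | 110→e
Decoded message: efeecafbe

efeecafbe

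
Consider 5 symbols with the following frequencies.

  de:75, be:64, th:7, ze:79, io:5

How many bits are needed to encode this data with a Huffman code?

Merge the two smallest weights repeatedly:
io(5) + th(7) → 12
12 + be(64) → 76
de(75) + 76 → 151
ze(79) + 151 → 230
Total encoded bits = sum of merged weights = 12 + 76 + 151 + 230 = 469.

469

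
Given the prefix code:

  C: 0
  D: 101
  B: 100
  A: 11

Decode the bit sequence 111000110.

Read left to right; each codeword is recognised as soon as it completes (prefix code):
  11→A | 100→B | 0→C | 11→A | 0→C
Decoded message: ABCAC

ABCAC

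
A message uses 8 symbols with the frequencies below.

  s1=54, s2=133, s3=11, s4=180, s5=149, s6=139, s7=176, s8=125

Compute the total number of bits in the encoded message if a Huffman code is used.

Greedily combine the two least-frequent nodes:
combine s3(11), s1(54) → 65
combine 65, s8(125) → 190
combine s2(133), s6(139) → 272
combine s5(149), s7(176) → 325
combine s4(180), 190 → 370
combine 272, 325 → 597
combine 370, 597 → 967
The encoded length is the sum of every internal node's weight: 65 + 190 + 272 + 325 + 370 + 597 + 967 = 2786 bits.

2786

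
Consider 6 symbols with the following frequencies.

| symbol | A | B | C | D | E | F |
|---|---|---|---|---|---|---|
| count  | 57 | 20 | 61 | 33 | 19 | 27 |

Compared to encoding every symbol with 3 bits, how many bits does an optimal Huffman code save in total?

118

Fixed-length: 3 bits × 217 symbols = 651 bits.
Huffman merges:
E(19) + B(20) → 39
F(27) + D(33) → 60
39 + A(57) → 96
60 + C(61) → 121
96 + 121 → 217
Huffman total = 39 + 60 + 96 + 121 + 217 = 533 bits.
Saving = 651 − 533 = 118 bits.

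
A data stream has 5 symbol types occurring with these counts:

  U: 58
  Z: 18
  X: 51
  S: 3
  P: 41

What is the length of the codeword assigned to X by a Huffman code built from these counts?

Huffman merges, smallest pair first:
S(3) + Z(18) → 21
21 + P(41) → 62
X(51) + U(58) → 109
62 + 109 → 171
X sits 2 levels below the root, so its codeword is 2 bits.

2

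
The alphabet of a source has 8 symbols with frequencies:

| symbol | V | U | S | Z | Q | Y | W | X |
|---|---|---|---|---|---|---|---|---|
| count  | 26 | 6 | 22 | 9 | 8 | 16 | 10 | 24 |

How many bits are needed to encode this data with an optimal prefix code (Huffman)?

346

Greedily combine the two least-frequent nodes:
merge U(6) and Q(8): 14
merge Z(9) and W(10): 19
merge 14 and Y(16): 30
merge 19 and S(22): 41
merge X(24) and V(26): 50
merge 30 and 41: 71
merge 50 and 71: 121
The encoded length is the sum of every internal node's weight: 14 + 19 + 30 + 41 + 50 + 71 + 121 = 346 bits.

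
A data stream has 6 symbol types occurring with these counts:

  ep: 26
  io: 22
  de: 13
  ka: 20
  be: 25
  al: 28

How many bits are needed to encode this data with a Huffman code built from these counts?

348

Merge the two smallest weights repeatedly:
merge de(13) and ka(20): 33
merge io(22) and be(25): 47
merge ep(26) and al(28): 54
merge 33 and 47: 80
merge 54 and 80: 134
Total encoded bits = sum of merged weights = 33 + 47 + 54 + 80 + 134 = 348.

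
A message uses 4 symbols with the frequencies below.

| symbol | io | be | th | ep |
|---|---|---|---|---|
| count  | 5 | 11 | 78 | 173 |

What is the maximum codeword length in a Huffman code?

3

Merge the two lowest-weight nodes at each step:
merge io(5) and be(11): 16
merge 16 and th(78): 94
merge 94 and ep(173): 267
The first pair merged (io, be) ends up deepest, at depth 3.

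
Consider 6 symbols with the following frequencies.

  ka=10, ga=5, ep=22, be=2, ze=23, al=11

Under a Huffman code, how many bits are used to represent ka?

3

Repeatedly merge the two smallest:
be(2) + ga(5) → 7
7 + ka(10) → 17
al(11) + 17 → 28
ep(22) + ze(23) → 45
28 + 45 → 73
ka's leaf is at depth 3, giving a 3-bit codeword.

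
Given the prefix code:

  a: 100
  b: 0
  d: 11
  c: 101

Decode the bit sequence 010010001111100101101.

baabddacc

Read left to right; each codeword is recognised as soon as it completes (prefix code):
  0→b | 100→a | 100→a | 0→b | 11→d | 11→d | 100→a | 101→c | 101→c
Decoded message: baabddacc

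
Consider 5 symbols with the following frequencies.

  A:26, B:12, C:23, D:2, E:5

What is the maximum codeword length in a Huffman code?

Merge the two lowest-weight nodes at each step:
merge D(2) and E(5): 7
merge 7 and B(12): 19
merge 19 and C(23): 42
merge A(26) and 42: 68
The rarest symbols sit at the bottom; the longest codeword is 4 bits.

4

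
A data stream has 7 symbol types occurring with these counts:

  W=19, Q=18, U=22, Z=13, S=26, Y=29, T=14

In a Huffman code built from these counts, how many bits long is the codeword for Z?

Huffman merges, smallest pair first:
merge Z(13) and T(14): 27
merge Q(18) and W(19): 37
merge U(22) and S(26): 48
merge 27 and Y(29): 56
merge 37 and 48: 85
merge 56 and 85: 141
Z's leaf is at depth 3, giving a 3-bit codeword.

3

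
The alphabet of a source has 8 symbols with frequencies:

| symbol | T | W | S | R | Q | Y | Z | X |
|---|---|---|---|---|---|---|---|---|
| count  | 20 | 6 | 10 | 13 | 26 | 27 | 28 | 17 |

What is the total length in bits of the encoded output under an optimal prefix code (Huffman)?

Build the Huffman tree bottom-up:
combine W(6), S(10) → 16
combine R(13), 16 → 29
combine X(17), T(20) → 37
combine Q(26), Y(27) → 53
combine Z(28), 29 → 57
combine 37, 53 → 90
combine 57, 90 → 147
Total encoded bits = sum of merged weights = 16 + 29 + 37 + 53 + 57 + 90 + 147 = 429.

429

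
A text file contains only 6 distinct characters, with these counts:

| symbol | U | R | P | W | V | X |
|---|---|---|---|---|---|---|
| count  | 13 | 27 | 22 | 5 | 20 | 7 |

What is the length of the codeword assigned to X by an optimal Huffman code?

Repeatedly merge the two smallest:
W(5) + X(7) → 12
12 + U(13) → 25
V(20) + P(22) → 42
25 + R(27) → 52
42 + 52 → 94
The subtree containing X is merged 4 times, so code length = 4.

4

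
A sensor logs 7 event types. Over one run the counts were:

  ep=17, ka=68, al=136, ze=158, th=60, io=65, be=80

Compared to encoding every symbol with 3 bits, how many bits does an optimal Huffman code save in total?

Fixed-length: 3 bits × 584 symbols = 1752 bits.
Huffman merges:
combine ep(17), th(60) → 77
combine io(65), ka(68) → 133
combine 77, be(80) → 157
combine 133, al(136) → 269
combine 157, ze(158) → 315
combine 269, 315 → 584
Huffman total = 77 + 133 + 157 + 269 + 315 + 584 = 1535 bits.
Saving = 1752 − 1535 = 217 bits.

217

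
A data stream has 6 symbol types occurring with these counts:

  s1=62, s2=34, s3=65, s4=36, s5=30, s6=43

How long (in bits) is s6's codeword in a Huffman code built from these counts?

Huffman merges, smallest pair first:
combine s5(30), s2(34) → 64
combine s4(36), s6(43) → 79
combine s1(62), 64 → 126
combine s3(65), 79 → 144
combine 126, 144 → 270
The subtree containing s6 is merged 3 times, so code length = 3.

3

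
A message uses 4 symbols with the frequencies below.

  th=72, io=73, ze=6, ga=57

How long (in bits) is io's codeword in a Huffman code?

Build the tree from the bottom:
ze(6) + ga(57) → 63
63 + th(72) → 135
io(73) + 135 → 208
io sits one level below the root: a 1-bit codeword.

1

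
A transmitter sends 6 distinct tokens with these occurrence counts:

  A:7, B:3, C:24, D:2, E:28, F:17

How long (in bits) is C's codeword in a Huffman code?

2

Repeatedly merge the two smallest:
D(2) + B(3) → 5
5 + A(7) → 12
12 + F(17) → 29
C(24) + E(28) → 52
29 + 52 → 81
C sits 2 levels below the root, so its codeword is 2 bits.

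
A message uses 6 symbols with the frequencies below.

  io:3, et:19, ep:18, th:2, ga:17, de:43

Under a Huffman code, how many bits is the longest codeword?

Merge the two lowest-weight nodes at each step:
combine th(2), io(3) → 5
combine 5, ga(17) → 22
combine ep(18), et(19) → 37
combine 22, 37 → 59
combine de(43), 59 → 102
The rarest symbols sit at the bottom; the longest codeword is 4 bits.

4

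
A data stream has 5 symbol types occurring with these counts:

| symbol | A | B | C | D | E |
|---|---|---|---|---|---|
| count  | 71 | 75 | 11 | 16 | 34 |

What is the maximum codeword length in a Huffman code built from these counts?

Merge the two lowest-weight nodes at each step:
combine C(11), D(16) → 27
combine 27, E(34) → 61
combine 61, A(71) → 132
combine B(75), 132 → 207
Maximum depth reached is 4.

4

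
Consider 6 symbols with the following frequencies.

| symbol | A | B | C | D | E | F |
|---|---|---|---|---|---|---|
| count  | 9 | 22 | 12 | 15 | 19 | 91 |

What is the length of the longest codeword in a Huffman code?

4

Merge the two lowest-weight nodes at each step:
merge A(9) and C(12): 21
merge D(15) and E(19): 34
merge 21 and B(22): 43
merge 34 and 43: 77
merge 77 and F(91): 168
Maximum depth reached is 4.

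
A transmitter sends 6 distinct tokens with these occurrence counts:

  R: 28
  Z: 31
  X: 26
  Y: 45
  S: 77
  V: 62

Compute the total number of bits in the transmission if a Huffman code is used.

Merge the two smallest weights repeatedly:
X(26) + R(28) → 54
Z(31) + Y(45) → 76
54 + V(62) → 116
76 + S(77) → 153
116 + 153 → 269
Each symbol's bit-cost is frequency × depth; summing gives 668 bits (equivalently 54 + 76 + 116 + 153 + 269).

668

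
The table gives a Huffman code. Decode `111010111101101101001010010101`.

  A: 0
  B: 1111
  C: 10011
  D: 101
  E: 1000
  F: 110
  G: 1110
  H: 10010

GDGFFHHD

Read left to right; each codeword is recognised as soon as it completes (prefix code):
  1110→G | 101→D | 1110→G | 110→F | 110→F | 10010→H | 10010→H | 101→D
Decoded message: GDGFFHHD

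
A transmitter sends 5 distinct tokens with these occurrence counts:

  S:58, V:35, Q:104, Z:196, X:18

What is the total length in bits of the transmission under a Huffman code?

Build the Huffman tree bottom-up:
merge X(18) and V(35): 53
merge 53 and S(58): 111
merge Q(104) and 111: 215
merge Z(196) and 215: 411
The encoded length is the sum of every internal node's weight: 53 + 111 + 215 + 411 = 790 bits.

790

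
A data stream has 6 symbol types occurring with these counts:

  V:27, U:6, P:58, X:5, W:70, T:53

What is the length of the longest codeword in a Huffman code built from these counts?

4

Merge the two lowest-weight nodes at each step:
merge X(5) and U(6): 11
merge 11 and V(27): 38
merge 38 and T(53): 91
merge P(58) and W(70): 128
merge 91 and 128: 219
The first pair merged (X, U) ends up deepest, at depth 4.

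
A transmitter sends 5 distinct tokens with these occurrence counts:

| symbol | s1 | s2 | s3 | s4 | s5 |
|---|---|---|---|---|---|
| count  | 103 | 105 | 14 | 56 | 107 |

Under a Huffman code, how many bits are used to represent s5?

Repeatedly merge the two smallest:
s3(14) + s4(56) → 70
70 + s1(103) → 173
s2(105) + s5(107) → 212
173 + 212 → 385
s5's leaf is at depth 2, giving a 2-bit codeword.

2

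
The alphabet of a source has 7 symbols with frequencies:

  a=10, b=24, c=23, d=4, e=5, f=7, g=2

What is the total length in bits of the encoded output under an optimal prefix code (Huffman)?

Merge the two smallest weights repeatedly:
combine g(2), d(4) → 6
combine e(5), 6 → 11
combine f(7), a(10) → 17
combine 11, 17 → 28
combine c(23), b(24) → 47
combine 28, 47 → 75
Total encoded bits = sum of merged weights = 6 + 11 + 17 + 28 + 47 + 75 = 184.

184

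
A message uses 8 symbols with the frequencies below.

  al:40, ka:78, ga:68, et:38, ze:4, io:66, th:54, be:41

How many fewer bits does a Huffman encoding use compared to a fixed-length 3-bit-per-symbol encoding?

Fixed-length: 3 bits × 389 symbols = 1167 bits.
Huffman merges:
ze(4) + et(38) → 42
al(40) + be(41) → 81
42 + th(54) → 96
io(66) + ga(68) → 134
ka(78) + 81 → 159
96 + 134 → 230
159 + 230 → 389
Huffman total = 42 + 81 + 96 + 134 + 159 + 230 + 389 = 1131 bits.
Saving = 1167 − 1131 = 36 bits.

36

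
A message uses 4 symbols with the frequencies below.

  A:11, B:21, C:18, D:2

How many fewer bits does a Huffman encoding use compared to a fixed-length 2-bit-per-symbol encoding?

Fixed-length: 2 bits × 52 symbols = 104 bits.
Huffman merges:
D(2) + A(11) → 13
13 + C(18) → 31
B(21) + 31 → 52
Huffman total = 13 + 31 + 52 = 96 bits.
Saving = 104 − 96 = 8 bits.

8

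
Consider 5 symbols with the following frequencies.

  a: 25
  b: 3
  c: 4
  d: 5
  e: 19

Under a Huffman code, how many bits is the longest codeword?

Merge the two lowest-weight nodes at each step:
combine b(3), c(4) → 7
combine d(5), 7 → 12
combine 12, e(19) → 31
combine a(25), 31 → 56
The rarest symbols sit at the bottom; the longest codeword is 4 bits.

4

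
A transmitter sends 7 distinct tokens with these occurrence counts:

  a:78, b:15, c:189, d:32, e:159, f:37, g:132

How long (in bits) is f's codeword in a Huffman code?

Build the tree from the bottom:
b(15) + d(32) → 47
f(37) + 47 → 84
a(78) + 84 → 162
g(132) + e(159) → 291
162 + c(189) → 351
291 + 351 → 642
f sits 4 levels below the root, so its codeword is 4 bits.

4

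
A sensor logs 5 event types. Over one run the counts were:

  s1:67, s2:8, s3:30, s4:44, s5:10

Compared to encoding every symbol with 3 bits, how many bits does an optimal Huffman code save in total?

160

Fixed-length: 3 bits × 159 symbols = 477 bits.
Huffman merges:
merge s2(8) and s5(10): 18
merge 18 and s3(30): 48
merge s4(44) and 48: 92
merge s1(67) and 92: 159
Huffman total = 18 + 48 + 92 + 159 = 317 bits.
Saving = 477 − 317 = 160 bits.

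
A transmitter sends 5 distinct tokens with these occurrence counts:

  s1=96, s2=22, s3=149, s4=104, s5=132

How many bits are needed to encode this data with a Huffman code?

Greedily combine the two least-frequent nodes:
combine s2(22), s1(96) → 118
combine s4(104), 118 → 222
combine s5(132), s3(149) → 281
combine 222, 281 → 503
Total encoded bits = sum of merged weights = 118 + 222 + 281 + 503 = 1124.

1124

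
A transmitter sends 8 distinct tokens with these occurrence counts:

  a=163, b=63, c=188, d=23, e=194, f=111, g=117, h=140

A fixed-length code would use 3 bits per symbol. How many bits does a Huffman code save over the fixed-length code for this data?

108

Fixed-length: 3 bits × 999 symbols = 2997 bits.
Huffman merges:
merge d(23) and b(63): 86
merge 86 and f(111): 197
merge g(117) and h(140): 257
merge a(163) and c(188): 351
merge e(194) and 197: 391
merge 257 and 351: 608
merge 391 and 608: 999
Huffman total = 86 + 197 + 257 + 351 + 391 + 608 + 999 = 2889 bits.
Saving = 2997 − 2889 = 108 bits.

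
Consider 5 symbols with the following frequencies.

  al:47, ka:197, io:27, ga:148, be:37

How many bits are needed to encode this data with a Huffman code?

890

Build the Huffman tree bottom-up:
combine io(27), be(37) → 64
combine al(47), 64 → 111
combine 111, ga(148) → 259
combine ka(197), 259 → 456
The encoded length is the sum of every internal node's weight: 64 + 111 + 259 + 456 = 890 bits.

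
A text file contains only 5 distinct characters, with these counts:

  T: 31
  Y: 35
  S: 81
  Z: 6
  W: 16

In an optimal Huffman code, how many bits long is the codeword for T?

Repeatedly merge the two smallest:
combine Z(6), W(16) → 22
combine 22, T(31) → 53
combine Y(35), 53 → 88
combine S(81), 88 → 169
T sits 3 levels below the root, so its codeword is 3 bits.

3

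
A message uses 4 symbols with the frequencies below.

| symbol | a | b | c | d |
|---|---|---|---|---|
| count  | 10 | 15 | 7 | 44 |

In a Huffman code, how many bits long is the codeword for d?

Repeatedly merge the two smallest:
merge c(7) and a(10): 17
merge b(15) and 17: 32
merge 32 and d(44): 76
d is merged only at the final step, so code length = 1.

1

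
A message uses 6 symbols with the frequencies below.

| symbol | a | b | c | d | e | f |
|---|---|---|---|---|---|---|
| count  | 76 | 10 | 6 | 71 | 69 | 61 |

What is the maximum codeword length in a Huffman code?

Merge the two lowest-weight nodes at each step:
combine c(6), b(10) → 16
combine 16, f(61) → 77
combine e(69), d(71) → 140
combine a(76), 77 → 153
combine 140, 153 → 293
The rarest symbols sit at the bottom; the longest codeword is 4 bits.

4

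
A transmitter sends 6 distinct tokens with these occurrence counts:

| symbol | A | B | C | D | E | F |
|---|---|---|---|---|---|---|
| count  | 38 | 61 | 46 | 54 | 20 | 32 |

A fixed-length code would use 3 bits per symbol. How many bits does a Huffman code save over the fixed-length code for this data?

Fixed-length: 3 bits × 251 symbols = 753 bits.
Huffman merges:
merge E(20) and F(32): 52
merge A(38) and C(46): 84
merge 52 and D(54): 106
merge B(61) and 84: 145
merge 106 and 145: 251
Huffman total = 52 + 84 + 106 + 145 + 251 = 638 bits.
Saving = 753 − 638 = 115 bits.

115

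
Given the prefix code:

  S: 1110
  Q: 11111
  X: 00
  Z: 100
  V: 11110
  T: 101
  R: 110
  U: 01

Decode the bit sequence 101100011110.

TZUS

Read left to right; each codeword is recognised as soon as it completes (prefix code):
  101→T | 100→Z | 01→U | 1110→S
Decoded message: TZUS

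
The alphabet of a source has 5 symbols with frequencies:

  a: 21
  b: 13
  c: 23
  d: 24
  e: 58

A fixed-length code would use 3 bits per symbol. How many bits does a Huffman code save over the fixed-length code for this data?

Fixed-length: 3 bits × 139 symbols = 417 bits.
Huffman merges:
combine b(13), a(21) → 34
combine c(23), d(24) → 47
combine 34, 47 → 81
combine e(58), 81 → 139
Huffman total = 34 + 47 + 81 + 139 = 301 bits.
Saving = 417 − 301 = 116 bits.

116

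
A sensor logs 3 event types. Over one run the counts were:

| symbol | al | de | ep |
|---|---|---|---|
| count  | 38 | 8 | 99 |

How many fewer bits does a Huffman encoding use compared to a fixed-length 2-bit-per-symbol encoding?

99

Fixed-length: 2 bits × 145 symbols = 290 bits.
Huffman merges:
de(8) + al(38) → 46
46 + ep(99) → 145
Huffman total = 46 + 145 = 191 bits.
Saving = 290 − 191 = 99 bits.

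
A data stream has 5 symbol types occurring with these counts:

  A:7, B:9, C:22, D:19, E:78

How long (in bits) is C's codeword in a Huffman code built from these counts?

2

Huffman merges, smallest pair first:
A(7) + B(9) → 16
16 + D(19) → 35
C(22) + 35 → 57
57 + E(78) → 135
The subtree containing C is merged 2 times, so code length = 2.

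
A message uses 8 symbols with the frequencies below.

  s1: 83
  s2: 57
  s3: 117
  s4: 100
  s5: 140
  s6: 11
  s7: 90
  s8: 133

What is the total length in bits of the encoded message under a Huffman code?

2121

Merge the two smallest weights repeatedly:
s6(11) + s2(57) → 68
68 + s1(83) → 151
s7(90) + s4(100) → 190
s3(117) + s8(133) → 250
s5(140) + 151 → 291
190 + 250 → 440
291 + 440 → 731
The encoded length is the sum of every internal node's weight: 68 + 151 + 190 + 250 + 291 + 440 + 731 = 2121 bits.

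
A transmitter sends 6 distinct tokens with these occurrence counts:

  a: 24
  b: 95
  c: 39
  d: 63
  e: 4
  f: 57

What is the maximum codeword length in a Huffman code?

Merge the two lowest-weight nodes at each step:
combine e(4), a(24) → 28
combine 28, c(39) → 67
combine f(57), d(63) → 120
combine 67, b(95) → 162
combine 120, 162 → 282
The rarest symbols sit at the bottom; the longest codeword is 4 bits.

4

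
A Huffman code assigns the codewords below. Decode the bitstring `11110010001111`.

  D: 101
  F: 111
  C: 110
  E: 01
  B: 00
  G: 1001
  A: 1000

Read left to right; each codeword is recognised as soon as it completes (prefix code):
  111→F | 1001→G | 00→B | 01→E | 111→F
Decoded message: FGBEF

FGBEF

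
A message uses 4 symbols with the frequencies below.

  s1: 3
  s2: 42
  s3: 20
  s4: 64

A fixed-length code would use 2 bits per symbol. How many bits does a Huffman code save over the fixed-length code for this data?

Fixed-length: 2 bits × 129 symbols = 258 bits.
Huffman merges:
combine s1(3), s3(20) → 23
combine 23, s2(42) → 65
combine s4(64), 65 → 129
Huffman total = 23 + 65 + 129 = 217 bits.
Saving = 258 − 217 = 41 bits.

41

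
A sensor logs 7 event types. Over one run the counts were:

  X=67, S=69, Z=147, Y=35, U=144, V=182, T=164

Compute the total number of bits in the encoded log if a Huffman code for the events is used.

2180

Build the Huffman tree bottom-up:
Y(35) + X(67) → 102
S(69) + 102 → 171
U(144) + Z(147) → 291
T(164) + 171 → 335
V(182) + 291 → 473
335 + 473 → 808
Total encoded bits = sum of merged weights = 102 + 171 + 291 + 335 + 473 + 808 = 2180.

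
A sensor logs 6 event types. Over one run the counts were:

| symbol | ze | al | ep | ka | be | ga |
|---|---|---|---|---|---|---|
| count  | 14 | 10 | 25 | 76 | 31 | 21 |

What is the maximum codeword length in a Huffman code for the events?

Merge the two lowest-weight nodes at each step:
al(10) + ze(14) → 24
ga(21) + 24 → 45
ep(25) + be(31) → 56
45 + 56 → 101
ka(76) + 101 → 177
The rarest symbols sit at the bottom; the longest codeword is 4 bits.

4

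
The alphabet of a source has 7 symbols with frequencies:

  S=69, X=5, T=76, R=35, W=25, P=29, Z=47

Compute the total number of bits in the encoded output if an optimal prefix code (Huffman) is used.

743

Greedily combine the two least-frequent nodes:
X(5) + W(25) → 30
P(29) + 30 → 59
R(35) + Z(47) → 82
59 + S(69) → 128
T(76) + 82 → 158
128 + 158 → 286
Each symbol's bit-cost is frequency × depth; summing gives 743 bits (equivalently 30 + 59 + 82 + 128 + 158 + 286).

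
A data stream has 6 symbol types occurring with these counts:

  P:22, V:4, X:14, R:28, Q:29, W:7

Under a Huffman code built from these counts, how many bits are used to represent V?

4

Repeatedly merge the two smallest:
V(4) + W(7) → 11
11 + X(14) → 25
P(22) + 25 → 47
R(28) + Q(29) → 57
47 + 57 → 104
The subtree containing V is merged 4 times, so code length = 4.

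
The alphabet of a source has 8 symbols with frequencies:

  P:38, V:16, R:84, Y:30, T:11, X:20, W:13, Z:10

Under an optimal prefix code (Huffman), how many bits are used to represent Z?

Huffman merges, smallest pair first:
merge Z(10) and T(11): 21
merge W(13) and V(16): 29
merge X(20) and 21: 41
merge 29 and Y(30): 59
merge P(38) and 41: 79
merge 59 and 79: 138
merge R(84) and 138: 222
The subtree containing Z is merged 5 times, so code length = 5.

5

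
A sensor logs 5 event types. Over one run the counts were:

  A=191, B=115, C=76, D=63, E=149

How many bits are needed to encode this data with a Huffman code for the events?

1327

Greedily combine the two least-frequent nodes:
D(63) + C(76) → 139
B(115) + 139 → 254
E(149) + A(191) → 340
254 + 340 → 594
Each symbol's bit-cost is frequency × depth; summing gives 1327 bits (equivalently 139 + 254 + 340 + 594).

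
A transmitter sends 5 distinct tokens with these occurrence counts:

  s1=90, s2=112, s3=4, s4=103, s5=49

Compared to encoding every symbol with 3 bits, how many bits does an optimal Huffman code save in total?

305

Fixed-length: 3 bits × 358 symbols = 1074 bits.
Huffman merges:
combine s3(4), s5(49) → 53
combine 53, s1(90) → 143
combine s4(103), s2(112) → 215
combine 143, 215 → 358
Huffman total = 53 + 143 + 215 + 358 = 769 bits.
Saving = 1074 − 769 = 305 bits.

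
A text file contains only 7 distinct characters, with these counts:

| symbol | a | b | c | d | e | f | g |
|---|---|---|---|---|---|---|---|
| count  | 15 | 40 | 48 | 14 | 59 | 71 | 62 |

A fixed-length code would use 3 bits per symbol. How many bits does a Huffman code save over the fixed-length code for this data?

Fixed-length: 3 bits × 309 symbols = 927 bits.
Huffman merges:
d(14) + a(15) → 29
29 + b(40) → 69
c(48) + e(59) → 107
g(62) + 69 → 131
f(71) + 107 → 178
131 + 178 → 309
Huffman total = 29 + 69 + 107 + 131 + 178 + 309 = 823 bits.
Saving = 927 − 823 = 104 bits.

104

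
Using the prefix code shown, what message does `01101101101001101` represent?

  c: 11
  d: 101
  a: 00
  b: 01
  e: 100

bdddacb

Read left to right; each codeword is recognised as soon as it completes (prefix code):
  01→b | 101→d | 101→d | 101→d | 00→a | 11→c | 01→b
Decoded message: bdddacb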